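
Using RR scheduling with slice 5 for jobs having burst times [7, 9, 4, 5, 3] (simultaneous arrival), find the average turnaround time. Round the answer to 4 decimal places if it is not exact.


Time quantum = 5
Execution trace:
  J1 runs 5 units, time = 5
  J2 runs 5 units, time = 10
  J3 runs 4 units, time = 14
  J4 runs 5 units, time = 19
  J5 runs 3 units, time = 22
  J1 runs 2 units, time = 24
  J2 runs 4 units, time = 28
Finish times: [24, 28, 14, 19, 22]
Average turnaround = 107/5 = 21.4

21.4


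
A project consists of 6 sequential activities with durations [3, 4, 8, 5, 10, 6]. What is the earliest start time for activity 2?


Activity 2 starts after activities 1 through 1 complete.
Predecessor durations: [3]
ES = 3 = 3

3


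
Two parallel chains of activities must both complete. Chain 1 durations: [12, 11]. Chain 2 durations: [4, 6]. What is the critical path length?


Path A total = 12 + 11 = 23
Path B total = 4 + 6 = 10
Critical path = longest path = max(23, 10) = 23

23


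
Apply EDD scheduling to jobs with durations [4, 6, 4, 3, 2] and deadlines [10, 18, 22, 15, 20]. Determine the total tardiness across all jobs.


Sort by due date (EDD order): [(4, 10), (3, 15), (6, 18), (2, 20), (4, 22)]
Compute completion times and tardiness:
  Job 1: p=4, d=10, C=4, tardiness=max(0,4-10)=0
  Job 2: p=3, d=15, C=7, tardiness=max(0,7-15)=0
  Job 3: p=6, d=18, C=13, tardiness=max(0,13-18)=0
  Job 4: p=2, d=20, C=15, tardiness=max(0,15-20)=0
  Job 5: p=4, d=22, C=19, tardiness=max(0,19-22)=0
Total tardiness = 0

0


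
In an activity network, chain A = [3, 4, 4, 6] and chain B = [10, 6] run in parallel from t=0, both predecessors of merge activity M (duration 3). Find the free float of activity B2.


ES(B2) = sum of predecessors on chain B = 10
EF(B2) = ES + duration = 10 + 6 = 16
Successor of B2 is M. ES(M) = max(sum(A), sum(B)) = max(17, 16) = 17
Free float = ES(successor) - EF(current) = 17 - 16 = 1

1


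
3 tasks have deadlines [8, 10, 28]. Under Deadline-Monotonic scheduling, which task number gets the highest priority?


Sort tasks by relative deadline (ascending):
  Task 1: deadline = 8
  Task 2: deadline = 10
  Task 3: deadline = 28
Priority order (highest first): [1, 2, 3]
Highest priority task = 1

1


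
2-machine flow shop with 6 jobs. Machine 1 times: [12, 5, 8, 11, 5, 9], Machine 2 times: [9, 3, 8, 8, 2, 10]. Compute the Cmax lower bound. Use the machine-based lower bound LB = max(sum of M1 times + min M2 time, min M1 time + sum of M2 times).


LB1 = sum(M1 times) + min(M2 times) = 50 + 2 = 52
LB2 = min(M1 times) + sum(M2 times) = 5 + 40 = 45
Lower bound = max(LB1, LB2) = max(52, 45) = 52

52


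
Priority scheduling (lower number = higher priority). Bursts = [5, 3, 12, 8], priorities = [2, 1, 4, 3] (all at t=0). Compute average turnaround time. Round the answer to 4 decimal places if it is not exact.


Sort by priority (ascending = highest first):
Order: [(1, 3), (2, 5), (3, 8), (4, 12)]
Completion times:
  Priority 1, burst=3, C=3
  Priority 2, burst=5, C=8
  Priority 3, burst=8, C=16
  Priority 4, burst=12, C=28
Average turnaround = 55/4 = 13.75

13.75


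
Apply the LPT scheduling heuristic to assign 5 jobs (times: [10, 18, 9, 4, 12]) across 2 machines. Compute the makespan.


Sort jobs in decreasing order (LPT): [18, 12, 10, 9, 4]
Assign each job to the least loaded machine:
  Machine 1: jobs [18, 9], load = 27
  Machine 2: jobs [12, 10, 4], load = 26
Makespan = max load = 27

27


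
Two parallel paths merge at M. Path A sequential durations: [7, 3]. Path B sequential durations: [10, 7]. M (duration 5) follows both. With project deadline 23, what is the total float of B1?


Forward pass: ES(B1) = sum of predecessors on chain B = 0
EF = ES + duration = 0 + 10 = 10
Backward pass: LF(M) = deadline = 23; LS(M) = 23 - 5 = 18
LF(B1) = LS(M) - sum(successors on chain B) = 18 - 7 = 11
LS = LF - duration = 11 - 10 = 1
Total float = LS - ES = 1 - 0 = 1

1


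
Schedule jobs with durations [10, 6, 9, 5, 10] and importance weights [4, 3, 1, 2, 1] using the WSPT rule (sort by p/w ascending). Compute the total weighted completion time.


Compute p/w ratios and sort ascending (WSPT): [(6, 3), (10, 4), (5, 2), (9, 1), (10, 1)]
Compute weighted completion times:
  Job (p=6,w=3): C=6, w*C=3*6=18
  Job (p=10,w=4): C=16, w*C=4*16=64
  Job (p=5,w=2): C=21, w*C=2*21=42
  Job (p=9,w=1): C=30, w*C=1*30=30
  Job (p=10,w=1): C=40, w*C=1*40=40
Total weighted completion time = 194

194


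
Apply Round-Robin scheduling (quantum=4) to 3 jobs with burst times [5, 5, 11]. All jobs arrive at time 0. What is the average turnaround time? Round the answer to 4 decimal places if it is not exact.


Time quantum = 4
Execution trace:
  J1 runs 4 units, time = 4
  J2 runs 4 units, time = 8
  J3 runs 4 units, time = 12
  J1 runs 1 units, time = 13
  J2 runs 1 units, time = 14
  J3 runs 4 units, time = 18
  J3 runs 3 units, time = 21
Finish times: [13, 14, 21]
Average turnaround = 48/3 = 16.0

16.0


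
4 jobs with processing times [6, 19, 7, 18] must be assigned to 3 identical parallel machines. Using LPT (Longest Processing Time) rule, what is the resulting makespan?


Sort jobs in decreasing order (LPT): [19, 18, 7, 6]
Assign each job to the least loaded machine:
  Machine 1: jobs [19], load = 19
  Machine 2: jobs [18], load = 18
  Machine 3: jobs [7, 6], load = 13
Makespan = max load = 19

19


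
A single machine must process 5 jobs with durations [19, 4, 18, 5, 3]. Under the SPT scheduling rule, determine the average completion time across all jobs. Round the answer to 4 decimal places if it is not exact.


Sort jobs by processing time (SPT order): [3, 4, 5, 18, 19]
Compute completion times sequentially:
  Job 1: processing = 3, completes at 3
  Job 2: processing = 4, completes at 7
  Job 3: processing = 5, completes at 12
  Job 4: processing = 18, completes at 30
  Job 5: processing = 19, completes at 49
Sum of completion times = 101
Average completion time = 101/5 = 20.2

20.2


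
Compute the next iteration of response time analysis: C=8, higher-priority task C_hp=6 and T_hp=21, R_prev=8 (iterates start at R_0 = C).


R_next = C + ceil(R_prev / T_hp) * C_hp
ceil(8 / 21) = ceil(0.381) = 1
Interference = 1 * 6 = 6
R_next = 8 + 6 = 14

14


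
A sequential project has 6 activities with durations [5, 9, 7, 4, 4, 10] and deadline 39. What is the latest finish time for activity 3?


LF(activity 3) = deadline - sum of successor durations
Successors: activities 4 through 6 with durations [4, 4, 10]
Sum of successor durations = 18
LF = 39 - 18 = 21

21


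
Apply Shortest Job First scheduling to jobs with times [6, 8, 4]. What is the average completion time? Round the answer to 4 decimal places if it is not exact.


SJF order (ascending): [4, 6, 8]
Completion times:
  Job 1: burst=4, C=4
  Job 2: burst=6, C=10
  Job 3: burst=8, C=18
Average completion = 32/3 = 10.6667

10.6667


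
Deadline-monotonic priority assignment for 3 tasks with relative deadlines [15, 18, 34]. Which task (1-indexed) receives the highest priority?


Sort tasks by relative deadline (ascending):
  Task 1: deadline = 15
  Task 2: deadline = 18
  Task 3: deadline = 34
Priority order (highest first): [1, 2, 3]
Highest priority task = 1

1


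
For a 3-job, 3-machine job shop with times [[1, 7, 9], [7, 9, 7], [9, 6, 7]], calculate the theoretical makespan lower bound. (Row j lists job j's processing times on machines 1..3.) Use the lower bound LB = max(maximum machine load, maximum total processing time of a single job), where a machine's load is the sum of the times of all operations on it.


Machine loads:
  Machine 1: 1 + 7 + 9 = 17
  Machine 2: 7 + 9 + 6 = 22
  Machine 3: 9 + 7 + 7 = 23
Max machine load = 23
Job totals:
  Job 1: 17
  Job 2: 23
  Job 3: 22
Max job total = 23
Lower bound = max(23, 23) = 23

23


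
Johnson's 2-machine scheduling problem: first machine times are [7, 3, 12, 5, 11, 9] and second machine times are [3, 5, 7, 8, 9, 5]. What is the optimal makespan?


Apply Johnson's rule:
  Group 1 (a <= b): [(2, 3, 5), (4, 5, 8)]
  Group 2 (a > b): [(5, 11, 9), (3, 12, 7), (6, 9, 5), (1, 7, 3)]
Optimal job order: [2, 4, 5, 3, 6, 1]
Schedule:
  Job 2: M1 done at 3, M2 done at 8
  Job 4: M1 done at 8, M2 done at 16
  Job 5: M1 done at 19, M2 done at 28
  Job 3: M1 done at 31, M2 done at 38
  Job 6: M1 done at 40, M2 done at 45
  Job 1: M1 done at 47, M2 done at 50
Makespan = 50

50


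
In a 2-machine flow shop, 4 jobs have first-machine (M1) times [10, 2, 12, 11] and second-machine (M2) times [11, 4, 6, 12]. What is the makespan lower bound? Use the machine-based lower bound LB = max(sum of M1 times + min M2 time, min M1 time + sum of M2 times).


LB1 = sum(M1 times) + min(M2 times) = 35 + 4 = 39
LB2 = min(M1 times) + sum(M2 times) = 2 + 33 = 35
Lower bound = max(LB1, LB2) = max(39, 35) = 39

39


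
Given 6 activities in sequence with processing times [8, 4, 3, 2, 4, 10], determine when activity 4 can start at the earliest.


Activity 4 starts after activities 1 through 3 complete.
Predecessor durations: [8, 4, 3]
ES = 8 + 4 + 3 = 15

15


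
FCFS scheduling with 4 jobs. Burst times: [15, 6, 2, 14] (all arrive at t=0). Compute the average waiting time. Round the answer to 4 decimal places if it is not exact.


FCFS order (as given): [15, 6, 2, 14]
Waiting times:
  Job 1: wait = 0
  Job 2: wait = 15
  Job 3: wait = 21
  Job 4: wait = 23
Sum of waiting times = 59
Average waiting time = 59/4 = 14.75

14.75


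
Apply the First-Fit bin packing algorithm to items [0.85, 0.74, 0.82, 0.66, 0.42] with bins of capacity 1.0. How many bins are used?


Place items sequentially using First-Fit:
  Item 0.85 -> new Bin 1
  Item 0.74 -> new Bin 2
  Item 0.82 -> new Bin 3
  Item 0.66 -> new Bin 4
  Item 0.42 -> new Bin 5
Total bins used = 5

5


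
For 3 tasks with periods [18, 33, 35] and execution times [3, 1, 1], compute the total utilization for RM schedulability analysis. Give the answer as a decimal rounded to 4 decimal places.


Compute individual utilizations (exact fractions):
  Task 1: C/T = 3/18 = 1/6 (approx. 0.1667)
  Task 2: C/T = 1/33 (approx. 0.0303)
  Task 3: C/T = 1/35 (approx. 0.0286)
Total utilization U = 1/6 + 1/33 + 1/35 = 521/2310
Rounded to 4 decimal places: U = 0.2255
RM (Liu & Layland) bound for 3 tasks = 0.779763; compare with U = 521/2310 (approx. 0.225541)
U <= bound, so schedulable by RM sufficient condition.

0.2255


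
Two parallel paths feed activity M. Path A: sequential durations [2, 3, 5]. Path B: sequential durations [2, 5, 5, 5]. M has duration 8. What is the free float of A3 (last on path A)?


ES(A3) = sum of predecessors on chain A = 5
EF(A3) = ES + duration = 5 + 5 = 10
Successor of A3 is M. ES(M) = max(sum(A), sum(B)) = max(10, 17) = 17
Free float = ES(successor) - EF(current) = 17 - 10 = 7

7


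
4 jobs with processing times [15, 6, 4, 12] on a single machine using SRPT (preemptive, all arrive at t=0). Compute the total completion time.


Since all jobs arrive at t=0, SRPT equals SPT ordering.
SPT order: [4, 6, 12, 15]
Completion times:
  Job 1: p=4, C=4
  Job 2: p=6, C=10
  Job 3: p=12, C=22
  Job 4: p=15, C=37
Total completion time = 4 + 10 + 22 + 37 = 73

73


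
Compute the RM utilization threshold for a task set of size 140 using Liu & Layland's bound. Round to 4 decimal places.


Compute 2^(1/140) = 1.0049633280
Subtract 1: 1.0049633280 - 1 = 0.0049633280
Multiply by n: 140 * 0.0049633280 = 0.6948659200
Round to 4 dp: 0.6949

0.6949


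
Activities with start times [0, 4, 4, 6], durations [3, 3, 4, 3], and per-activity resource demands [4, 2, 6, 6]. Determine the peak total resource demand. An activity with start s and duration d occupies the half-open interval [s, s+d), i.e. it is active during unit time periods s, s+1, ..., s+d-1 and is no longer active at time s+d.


Each activity i is active on [start_i, start_i + duration_i).
Compute total resource usage per time slot:
  t=0: active resources = [4], total = 4
  t=1: active resources = [4], total = 4
  t=2: active resources = [4], total = 4
  t=3: active resources = [], total = 0
  t=4: active resources = [2, 6], total = 8
  t=5: active resources = [2, 6], total = 8
  t=6: active resources = [2, 6, 6], total = 14
  t=7: active resources = [6, 6], total = 12
  t=8: active resources = [6], total = 6
Peak resource demand = 14

14


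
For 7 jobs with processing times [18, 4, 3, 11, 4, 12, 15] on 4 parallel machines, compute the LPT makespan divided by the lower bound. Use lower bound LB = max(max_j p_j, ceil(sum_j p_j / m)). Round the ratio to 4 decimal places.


LPT order: [18, 15, 12, 11, 4, 4, 3]
Machine loads after assignment: [18, 18, 16, 15]
LPT makespan = 18
Lower bound = max(max_job, ceil(total/4)) = max(18, 17) = 18
Ratio = 18 / 18 = 1.0

1.0


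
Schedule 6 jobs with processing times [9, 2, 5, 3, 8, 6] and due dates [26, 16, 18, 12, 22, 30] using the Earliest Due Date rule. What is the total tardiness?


Sort by due date (EDD order): [(3, 12), (2, 16), (5, 18), (8, 22), (9, 26), (6, 30)]
Compute completion times and tardiness:
  Job 1: p=3, d=12, C=3, tardiness=max(0,3-12)=0
  Job 2: p=2, d=16, C=5, tardiness=max(0,5-16)=0
  Job 3: p=5, d=18, C=10, tardiness=max(0,10-18)=0
  Job 4: p=8, d=22, C=18, tardiness=max(0,18-22)=0
  Job 5: p=9, d=26, C=27, tardiness=max(0,27-26)=1
  Job 6: p=6, d=30, C=33, tardiness=max(0,33-30)=3
Total tardiness = 4

4


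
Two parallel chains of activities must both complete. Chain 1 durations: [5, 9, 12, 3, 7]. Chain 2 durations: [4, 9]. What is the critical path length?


Path A total = 5 + 9 + 12 + 3 + 7 = 36
Path B total = 4 + 9 = 13
Critical path = longest path = max(36, 13) = 36

36


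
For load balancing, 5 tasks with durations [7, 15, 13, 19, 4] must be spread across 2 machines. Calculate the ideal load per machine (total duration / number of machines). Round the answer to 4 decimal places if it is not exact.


Total processing time = 7 + 15 + 13 + 19 + 4 = 58
Number of machines = 2
Ideal balanced load = 58 / 2 = 29.0

29.0


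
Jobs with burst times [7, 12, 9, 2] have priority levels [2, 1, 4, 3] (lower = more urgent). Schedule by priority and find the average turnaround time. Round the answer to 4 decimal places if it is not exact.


Sort by priority (ascending = highest first):
Order: [(1, 12), (2, 7), (3, 2), (4, 9)]
Completion times:
  Priority 1, burst=12, C=12
  Priority 2, burst=7, C=19
  Priority 3, burst=2, C=21
  Priority 4, burst=9, C=30
Average turnaround = 82/4 = 20.5

20.5


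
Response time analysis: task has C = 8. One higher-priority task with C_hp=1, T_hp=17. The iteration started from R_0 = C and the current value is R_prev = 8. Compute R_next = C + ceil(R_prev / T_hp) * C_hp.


R_next = C + ceil(R_prev / T_hp) * C_hp
ceil(8 / 17) = ceil(0.4706) = 1
Interference = 1 * 1 = 1
R_next = 8 + 1 = 9

9


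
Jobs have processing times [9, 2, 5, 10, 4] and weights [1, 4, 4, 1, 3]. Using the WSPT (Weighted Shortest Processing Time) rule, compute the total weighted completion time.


Compute p/w ratios and sort ascending (WSPT): [(2, 4), (5, 4), (4, 3), (9, 1), (10, 1)]
Compute weighted completion times:
  Job (p=2,w=4): C=2, w*C=4*2=8
  Job (p=5,w=4): C=7, w*C=4*7=28
  Job (p=4,w=3): C=11, w*C=3*11=33
  Job (p=9,w=1): C=20, w*C=1*20=20
  Job (p=10,w=1): C=30, w*C=1*30=30
Total weighted completion time = 119

119


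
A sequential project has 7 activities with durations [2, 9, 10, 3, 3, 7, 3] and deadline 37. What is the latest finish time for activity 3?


LF(activity 3) = deadline - sum of successor durations
Successors: activities 4 through 7 with durations [3, 3, 7, 3]
Sum of successor durations = 16
LF = 37 - 16 = 21

21


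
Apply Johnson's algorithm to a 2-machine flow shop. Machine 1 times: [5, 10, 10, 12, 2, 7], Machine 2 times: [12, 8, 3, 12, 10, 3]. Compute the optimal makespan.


Apply Johnson's rule:
  Group 1 (a <= b): [(5, 2, 10), (1, 5, 12), (4, 12, 12)]
  Group 2 (a > b): [(2, 10, 8), (3, 10, 3), (6, 7, 3)]
Optimal job order: [5, 1, 4, 2, 3, 6]
Schedule:
  Job 5: M1 done at 2, M2 done at 12
  Job 1: M1 done at 7, M2 done at 24
  Job 4: M1 done at 19, M2 done at 36
  Job 2: M1 done at 29, M2 done at 44
  Job 3: M1 done at 39, M2 done at 47
  Job 6: M1 done at 46, M2 done at 50
Makespan = 50

50


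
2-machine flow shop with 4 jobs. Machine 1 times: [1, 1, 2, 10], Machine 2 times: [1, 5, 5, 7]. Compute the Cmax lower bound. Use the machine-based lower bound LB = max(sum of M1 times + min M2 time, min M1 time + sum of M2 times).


LB1 = sum(M1 times) + min(M2 times) = 14 + 1 = 15
LB2 = min(M1 times) + sum(M2 times) = 1 + 18 = 19
Lower bound = max(LB1, LB2) = max(15, 19) = 19

19


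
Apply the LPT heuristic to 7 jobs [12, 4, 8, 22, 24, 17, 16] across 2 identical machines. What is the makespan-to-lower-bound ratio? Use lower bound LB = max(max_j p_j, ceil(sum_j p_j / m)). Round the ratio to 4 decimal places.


LPT order: [24, 22, 17, 16, 12, 8, 4]
Machine loads after assignment: [52, 51]
LPT makespan = 52
Lower bound = max(max_job, ceil(total/2)) = max(24, 52) = 52
Ratio = 52 / 52 = 1.0

1.0


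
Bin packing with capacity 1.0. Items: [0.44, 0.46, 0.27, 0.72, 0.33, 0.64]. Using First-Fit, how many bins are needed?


Place items sequentially using First-Fit:
  Item 0.44 -> new Bin 1
  Item 0.46 -> Bin 1 (now 0.9)
  Item 0.27 -> new Bin 2
  Item 0.72 -> Bin 2 (now 0.99)
  Item 0.33 -> new Bin 3
  Item 0.64 -> Bin 3 (now 0.97)
Total bins used = 3

3


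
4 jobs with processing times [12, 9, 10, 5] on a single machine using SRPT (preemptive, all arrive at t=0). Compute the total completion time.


Since all jobs arrive at t=0, SRPT equals SPT ordering.
SPT order: [5, 9, 10, 12]
Completion times:
  Job 1: p=5, C=5
  Job 2: p=9, C=14
  Job 3: p=10, C=24
  Job 4: p=12, C=36
Total completion time = 5 + 14 + 24 + 36 = 79

79


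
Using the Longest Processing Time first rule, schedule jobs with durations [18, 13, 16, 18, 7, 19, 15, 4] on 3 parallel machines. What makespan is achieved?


Sort jobs in decreasing order (LPT): [19, 18, 18, 16, 15, 13, 7, 4]
Assign each job to the least loaded machine:
  Machine 1: jobs [19, 13, 7], load = 39
  Machine 2: jobs [18, 16], load = 34
  Machine 3: jobs [18, 15, 4], load = 37
Makespan = max load = 39

39


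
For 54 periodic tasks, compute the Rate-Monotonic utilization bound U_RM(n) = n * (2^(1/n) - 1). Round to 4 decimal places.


Compute 2^(1/54) = 1.0129187947
Subtract 1: 1.0129187947 - 1 = 0.0129187947
Multiply by n: 54 * 0.0129187947 = 0.6976149138
Round to 4 dp: 0.6976

0.6976


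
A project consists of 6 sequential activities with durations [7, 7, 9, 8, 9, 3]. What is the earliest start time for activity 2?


Activity 2 starts after activities 1 through 1 complete.
Predecessor durations: [7]
ES = 7 = 7

7


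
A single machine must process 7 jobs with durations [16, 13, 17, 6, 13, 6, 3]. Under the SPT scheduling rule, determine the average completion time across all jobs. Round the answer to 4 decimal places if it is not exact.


Sort jobs by processing time (SPT order): [3, 6, 6, 13, 13, 16, 17]
Compute completion times sequentially:
  Job 1: processing = 3, completes at 3
  Job 2: processing = 6, completes at 9
  Job 3: processing = 6, completes at 15
  Job 4: processing = 13, completes at 28
  Job 5: processing = 13, completes at 41
  Job 6: processing = 16, completes at 57
  Job 7: processing = 17, completes at 74
Sum of completion times = 227
Average completion time = 227/7 = 32.4286

32.4286


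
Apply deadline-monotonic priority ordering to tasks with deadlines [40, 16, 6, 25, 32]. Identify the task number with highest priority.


Sort tasks by relative deadline (ascending):
  Task 3: deadline = 6
  Task 2: deadline = 16
  Task 4: deadline = 25
  Task 5: deadline = 32
  Task 1: deadline = 40
Priority order (highest first): [3, 2, 4, 5, 1]
Highest priority task = 3

3


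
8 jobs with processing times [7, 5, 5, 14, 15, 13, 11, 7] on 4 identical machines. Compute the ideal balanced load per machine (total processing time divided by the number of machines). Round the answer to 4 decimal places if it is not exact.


Total processing time = 7 + 5 + 5 + 14 + 15 + 13 + 11 + 7 = 77
Number of machines = 4
Ideal balanced load = 77 / 4 = 19.25

19.25


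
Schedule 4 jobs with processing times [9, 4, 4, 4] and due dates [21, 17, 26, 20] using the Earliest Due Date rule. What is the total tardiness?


Sort by due date (EDD order): [(4, 17), (4, 20), (9, 21), (4, 26)]
Compute completion times and tardiness:
  Job 1: p=4, d=17, C=4, tardiness=max(0,4-17)=0
  Job 2: p=4, d=20, C=8, tardiness=max(0,8-20)=0
  Job 3: p=9, d=21, C=17, tardiness=max(0,17-21)=0
  Job 4: p=4, d=26, C=21, tardiness=max(0,21-26)=0
Total tardiness = 0

0


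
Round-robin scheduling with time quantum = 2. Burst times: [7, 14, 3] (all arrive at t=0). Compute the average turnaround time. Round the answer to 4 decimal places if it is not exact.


Time quantum = 2
Execution trace:
  J1 runs 2 units, time = 2
  J2 runs 2 units, time = 4
  J3 runs 2 units, time = 6
  J1 runs 2 units, time = 8
  J2 runs 2 units, time = 10
  J3 runs 1 units, time = 11
  J1 runs 2 units, time = 13
  J2 runs 2 units, time = 15
  J1 runs 1 units, time = 16
  J2 runs 2 units, time = 18
  J2 runs 2 units, time = 20
  J2 runs 2 units, time = 22
  J2 runs 2 units, time = 24
Finish times: [16, 24, 11]
Average turnaround = 51/3 = 17.0

17.0


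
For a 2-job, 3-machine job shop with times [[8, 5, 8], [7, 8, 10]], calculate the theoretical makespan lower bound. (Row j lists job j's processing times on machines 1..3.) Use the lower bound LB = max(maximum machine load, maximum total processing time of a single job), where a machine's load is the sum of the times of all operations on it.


Machine loads:
  Machine 1: 8 + 7 = 15
  Machine 2: 5 + 8 = 13
  Machine 3: 8 + 10 = 18
Max machine load = 18
Job totals:
  Job 1: 21
  Job 2: 25
Max job total = 25
Lower bound = max(18, 25) = 25

25


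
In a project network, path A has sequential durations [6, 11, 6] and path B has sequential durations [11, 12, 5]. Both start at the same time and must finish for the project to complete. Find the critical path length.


Path A total = 6 + 11 + 6 = 23
Path B total = 11 + 12 + 5 = 28
Critical path = longest path = max(23, 28) = 28

28


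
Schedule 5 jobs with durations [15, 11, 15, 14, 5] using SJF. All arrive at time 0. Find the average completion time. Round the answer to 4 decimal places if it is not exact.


SJF order (ascending): [5, 11, 14, 15, 15]
Completion times:
  Job 1: burst=5, C=5
  Job 2: burst=11, C=16
  Job 3: burst=14, C=30
  Job 4: burst=15, C=45
  Job 5: burst=15, C=60
Average completion = 156/5 = 31.2

31.2


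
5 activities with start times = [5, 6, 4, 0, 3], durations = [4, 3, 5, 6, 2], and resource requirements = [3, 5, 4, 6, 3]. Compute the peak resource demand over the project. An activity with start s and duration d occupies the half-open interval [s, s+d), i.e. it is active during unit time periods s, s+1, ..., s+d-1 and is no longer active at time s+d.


Each activity i is active on [start_i, start_i + duration_i).
Compute total resource usage per time slot:
  t=0: active resources = [6], total = 6
  t=1: active resources = [6], total = 6
  t=2: active resources = [6], total = 6
  t=3: active resources = [6, 3], total = 9
  t=4: active resources = [4, 6, 3], total = 13
  t=5: active resources = [3, 4, 6], total = 13
  t=6: active resources = [3, 5, 4], total = 12
  t=7: active resources = [3, 5, 4], total = 12
  t=8: active resources = [3, 5, 4], total = 12
Peak resource demand = 13

13


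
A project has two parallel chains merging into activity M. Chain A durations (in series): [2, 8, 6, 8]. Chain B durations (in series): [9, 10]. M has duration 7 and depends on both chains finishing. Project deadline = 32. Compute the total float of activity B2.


Forward pass: ES(B2) = sum of predecessors on chain B = 9
EF = ES + duration = 9 + 10 = 19
Backward pass: LF(M) = deadline = 32; LS(M) = 32 - 7 = 25
LF(B2) = LS(M) - sum(successors on chain B) = 25 - 0 = 25
LS = LF - duration = 25 - 10 = 15
Total float = LS - ES = 15 - 9 = 6

6


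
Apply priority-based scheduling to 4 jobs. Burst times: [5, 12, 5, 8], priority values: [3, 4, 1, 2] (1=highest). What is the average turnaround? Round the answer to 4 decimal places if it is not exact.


Sort by priority (ascending = highest first):
Order: [(1, 5), (2, 8), (3, 5), (4, 12)]
Completion times:
  Priority 1, burst=5, C=5
  Priority 2, burst=8, C=13
  Priority 3, burst=5, C=18
  Priority 4, burst=12, C=30
Average turnaround = 66/4 = 16.5

16.5


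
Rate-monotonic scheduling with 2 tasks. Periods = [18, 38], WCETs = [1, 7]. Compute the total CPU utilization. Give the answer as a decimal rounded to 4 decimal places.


Compute individual utilizations (exact fractions):
  Task 1: C/T = 1/18 (approx. 0.0556)
  Task 2: C/T = 7/38 (approx. 0.1842)
Total utilization U = 1/18 + 7/38 = 41/171
Rounded to 4 decimal places: U = 0.2398
RM (Liu & Layland) bound for 2 tasks = 0.828427; compare with U = 41/171 (approx. 0.239766)
U <= bound, so schedulable by RM sufficient condition.

0.2398


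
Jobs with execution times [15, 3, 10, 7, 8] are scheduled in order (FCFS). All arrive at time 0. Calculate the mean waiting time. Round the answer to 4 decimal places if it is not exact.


FCFS order (as given): [15, 3, 10, 7, 8]
Waiting times:
  Job 1: wait = 0
  Job 2: wait = 15
  Job 3: wait = 18
  Job 4: wait = 28
  Job 5: wait = 35
Sum of waiting times = 96
Average waiting time = 96/5 = 19.2

19.2


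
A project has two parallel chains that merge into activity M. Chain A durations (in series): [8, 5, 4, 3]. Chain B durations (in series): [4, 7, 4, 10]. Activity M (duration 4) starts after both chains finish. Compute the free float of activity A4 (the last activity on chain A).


ES(A4) = sum of predecessors on chain A = 17
EF(A4) = ES + duration = 17 + 3 = 20
Successor of A4 is M. ES(M) = max(sum(A), sum(B)) = max(20, 25) = 25
Free float = ES(successor) - EF(current) = 25 - 20 = 5

5


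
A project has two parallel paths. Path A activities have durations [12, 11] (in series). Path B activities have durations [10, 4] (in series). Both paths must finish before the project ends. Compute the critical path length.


Path A total = 12 + 11 = 23
Path B total = 10 + 4 = 14
Critical path = longest path = max(23, 14) = 23

23


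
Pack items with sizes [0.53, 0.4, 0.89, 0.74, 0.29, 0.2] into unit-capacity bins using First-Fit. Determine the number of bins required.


Place items sequentially using First-Fit:
  Item 0.53 -> new Bin 1
  Item 0.4 -> Bin 1 (now 0.93)
  Item 0.89 -> new Bin 2
  Item 0.74 -> new Bin 3
  Item 0.29 -> new Bin 4
  Item 0.2 -> Bin 3 (now 0.94)
Total bins used = 4

4


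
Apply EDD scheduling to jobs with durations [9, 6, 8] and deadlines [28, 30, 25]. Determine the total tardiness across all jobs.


Sort by due date (EDD order): [(8, 25), (9, 28), (6, 30)]
Compute completion times and tardiness:
  Job 1: p=8, d=25, C=8, tardiness=max(0,8-25)=0
  Job 2: p=9, d=28, C=17, tardiness=max(0,17-28)=0
  Job 3: p=6, d=30, C=23, tardiness=max(0,23-30)=0
Total tardiness = 0

0


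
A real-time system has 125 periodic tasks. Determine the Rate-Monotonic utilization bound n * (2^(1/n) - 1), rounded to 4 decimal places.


Compute 2^(1/125) = 1.0055605804
Subtract 1: 1.0055605804 - 1 = 0.0055605804
Multiply by n: 125 * 0.0055605804 = 0.6950725500
Round to 4 dp: 0.6951

0.6951


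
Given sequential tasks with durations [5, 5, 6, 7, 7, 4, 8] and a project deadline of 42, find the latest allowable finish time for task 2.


LF(activity 2) = deadline - sum of successor durations
Successors: activities 3 through 7 with durations [6, 7, 7, 4, 8]
Sum of successor durations = 32
LF = 42 - 32 = 10

10


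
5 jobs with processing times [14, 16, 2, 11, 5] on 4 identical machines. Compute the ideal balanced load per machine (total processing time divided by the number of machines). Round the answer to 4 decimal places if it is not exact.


Total processing time = 14 + 16 + 2 + 11 + 5 = 48
Number of machines = 4
Ideal balanced load = 48 / 4 = 12.0

12.0


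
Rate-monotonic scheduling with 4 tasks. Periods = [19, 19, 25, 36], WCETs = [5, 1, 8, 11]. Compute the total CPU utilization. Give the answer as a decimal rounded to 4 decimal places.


Compute individual utilizations (exact fractions):
  Task 1: C/T = 5/19 (approx. 0.2632)
  Task 2: C/T = 1/19 (approx. 0.0526)
  Task 3: C/T = 8/25 (approx. 0.32)
  Task 4: C/T = 11/36 (approx. 0.3056)
Total utilization U = 5/19 + 1/19 + 8/25 + 11/36 = 16097/17100
Rounded to 4 decimal places: U = 0.9413
RM (Liu & Layland) bound for 4 tasks = 0.756828; compare with U = 16097/17100 (approx. 0.941345)
bound < U <= 1, so the RM sufficient condition is not met (inconclusive; an exact test such as response-time analysis is needed).

0.9413


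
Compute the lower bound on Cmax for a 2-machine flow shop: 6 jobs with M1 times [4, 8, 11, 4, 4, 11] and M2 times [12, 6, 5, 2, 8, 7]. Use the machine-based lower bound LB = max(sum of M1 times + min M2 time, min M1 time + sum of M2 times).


LB1 = sum(M1 times) + min(M2 times) = 42 + 2 = 44
LB2 = min(M1 times) + sum(M2 times) = 4 + 40 = 44
Lower bound = max(LB1, LB2) = max(44, 44) = 44

44


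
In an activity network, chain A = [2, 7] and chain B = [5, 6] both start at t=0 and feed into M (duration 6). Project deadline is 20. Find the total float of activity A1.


Forward pass: ES(A1) = sum of predecessors on chain A = 0
EF = ES + duration = 0 + 2 = 2
Backward pass: LF(M) = deadline = 20; LS(M) = 20 - 6 = 14
LF(A1) = LS(M) - sum(successors on chain A) = 14 - 7 = 7
LS = LF - duration = 7 - 2 = 5
Total float = LS - ES = 5 - 0 = 5

5


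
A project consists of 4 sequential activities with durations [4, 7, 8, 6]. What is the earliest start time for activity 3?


Activity 3 starts after activities 1 through 2 complete.
Predecessor durations: [4, 7]
ES = 4 + 7 = 11

11


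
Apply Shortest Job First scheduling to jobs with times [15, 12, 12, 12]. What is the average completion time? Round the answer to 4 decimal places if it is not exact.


SJF order (ascending): [12, 12, 12, 15]
Completion times:
  Job 1: burst=12, C=12
  Job 2: burst=12, C=24
  Job 3: burst=12, C=36
  Job 4: burst=15, C=51
Average completion = 123/4 = 30.75

30.75


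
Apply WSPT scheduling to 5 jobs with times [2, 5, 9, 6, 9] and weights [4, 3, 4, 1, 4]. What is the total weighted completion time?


Compute p/w ratios and sort ascending (WSPT): [(2, 4), (5, 3), (9, 4), (9, 4), (6, 1)]
Compute weighted completion times:
  Job (p=2,w=4): C=2, w*C=4*2=8
  Job (p=5,w=3): C=7, w*C=3*7=21
  Job (p=9,w=4): C=16, w*C=4*16=64
  Job (p=9,w=4): C=25, w*C=4*25=100
  Job (p=6,w=1): C=31, w*C=1*31=31
Total weighted completion time = 224

224


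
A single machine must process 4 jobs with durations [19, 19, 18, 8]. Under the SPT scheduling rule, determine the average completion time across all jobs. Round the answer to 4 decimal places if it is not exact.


Sort jobs by processing time (SPT order): [8, 18, 19, 19]
Compute completion times sequentially:
  Job 1: processing = 8, completes at 8
  Job 2: processing = 18, completes at 26
  Job 3: processing = 19, completes at 45
  Job 4: processing = 19, completes at 64
Sum of completion times = 143
Average completion time = 143/4 = 35.75

35.75


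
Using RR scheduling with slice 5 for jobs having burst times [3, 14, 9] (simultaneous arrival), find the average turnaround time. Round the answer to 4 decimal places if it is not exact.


Time quantum = 5
Execution trace:
  J1 runs 3 units, time = 3
  J2 runs 5 units, time = 8
  J3 runs 5 units, time = 13
  J2 runs 5 units, time = 18
  J3 runs 4 units, time = 22
  J2 runs 4 units, time = 26
Finish times: [3, 26, 22]
Average turnaround = 51/3 = 17.0

17.0


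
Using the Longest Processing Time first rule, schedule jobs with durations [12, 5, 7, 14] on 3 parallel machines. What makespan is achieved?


Sort jobs in decreasing order (LPT): [14, 12, 7, 5]
Assign each job to the least loaded machine:
  Machine 1: jobs [14], load = 14
  Machine 2: jobs [12], load = 12
  Machine 3: jobs [7, 5], load = 12
Makespan = max load = 14

14


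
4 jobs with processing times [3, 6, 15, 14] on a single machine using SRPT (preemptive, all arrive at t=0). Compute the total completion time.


Since all jobs arrive at t=0, SRPT equals SPT ordering.
SPT order: [3, 6, 14, 15]
Completion times:
  Job 1: p=3, C=3
  Job 2: p=6, C=9
  Job 3: p=14, C=23
  Job 4: p=15, C=38
Total completion time = 3 + 9 + 23 + 38 = 73

73


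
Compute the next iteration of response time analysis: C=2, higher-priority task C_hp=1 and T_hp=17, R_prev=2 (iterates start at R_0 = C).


R_next = C + ceil(R_prev / T_hp) * C_hp
ceil(2 / 17) = ceil(0.1176) = 1
Interference = 1 * 1 = 1
R_next = 2 + 1 = 3

3


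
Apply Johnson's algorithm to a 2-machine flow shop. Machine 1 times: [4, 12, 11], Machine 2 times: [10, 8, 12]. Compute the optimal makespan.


Apply Johnson's rule:
  Group 1 (a <= b): [(1, 4, 10), (3, 11, 12)]
  Group 2 (a > b): [(2, 12, 8)]
Optimal job order: [1, 3, 2]
Schedule:
  Job 1: M1 done at 4, M2 done at 14
  Job 3: M1 done at 15, M2 done at 27
  Job 2: M1 done at 27, M2 done at 35
Makespan = 35

35


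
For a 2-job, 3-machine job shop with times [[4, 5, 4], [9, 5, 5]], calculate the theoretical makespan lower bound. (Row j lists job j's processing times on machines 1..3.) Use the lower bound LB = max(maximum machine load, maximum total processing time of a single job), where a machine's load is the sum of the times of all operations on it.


Machine loads:
  Machine 1: 4 + 9 = 13
  Machine 2: 5 + 5 = 10
  Machine 3: 4 + 5 = 9
Max machine load = 13
Job totals:
  Job 1: 13
  Job 2: 19
Max job total = 19
Lower bound = max(13, 19) = 19

19


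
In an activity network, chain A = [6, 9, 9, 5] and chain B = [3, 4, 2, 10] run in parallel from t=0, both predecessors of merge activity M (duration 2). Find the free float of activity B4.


ES(B4) = sum of predecessors on chain B = 9
EF(B4) = ES + duration = 9 + 10 = 19
Successor of B4 is M. ES(M) = max(sum(A), sum(B)) = max(29, 19) = 29
Free float = ES(successor) - EF(current) = 29 - 19 = 10

10


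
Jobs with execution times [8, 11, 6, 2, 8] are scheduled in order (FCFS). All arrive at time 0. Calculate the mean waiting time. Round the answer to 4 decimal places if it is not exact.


FCFS order (as given): [8, 11, 6, 2, 8]
Waiting times:
  Job 1: wait = 0
  Job 2: wait = 8
  Job 3: wait = 19
  Job 4: wait = 25
  Job 5: wait = 27
Sum of waiting times = 79
Average waiting time = 79/5 = 15.8

15.8


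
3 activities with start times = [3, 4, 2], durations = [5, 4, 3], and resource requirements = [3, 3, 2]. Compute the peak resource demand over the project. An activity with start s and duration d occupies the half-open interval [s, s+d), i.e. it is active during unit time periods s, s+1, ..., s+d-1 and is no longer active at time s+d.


Each activity i is active on [start_i, start_i + duration_i).
Compute total resource usage per time slot:
  t=0: active resources = [], total = 0
  t=1: active resources = [], total = 0
  t=2: active resources = [2], total = 2
  t=3: active resources = [3, 2], total = 5
  t=4: active resources = [3, 3, 2], total = 8
  t=5: active resources = [3, 3], total = 6
  t=6: active resources = [3, 3], total = 6
  t=7: active resources = [3, 3], total = 6
Peak resource demand = 8

8


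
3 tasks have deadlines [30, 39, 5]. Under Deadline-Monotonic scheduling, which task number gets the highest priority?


Sort tasks by relative deadline (ascending):
  Task 3: deadline = 5
  Task 1: deadline = 30
  Task 2: deadline = 39
Priority order (highest first): [3, 1, 2]
Highest priority task = 3

3


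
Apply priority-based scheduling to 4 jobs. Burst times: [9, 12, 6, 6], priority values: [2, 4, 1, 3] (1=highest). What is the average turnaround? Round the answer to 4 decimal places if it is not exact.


Sort by priority (ascending = highest first):
Order: [(1, 6), (2, 9), (3, 6), (4, 12)]
Completion times:
  Priority 1, burst=6, C=6
  Priority 2, burst=9, C=15
  Priority 3, burst=6, C=21
  Priority 4, burst=12, C=33
Average turnaround = 75/4 = 18.75

18.75


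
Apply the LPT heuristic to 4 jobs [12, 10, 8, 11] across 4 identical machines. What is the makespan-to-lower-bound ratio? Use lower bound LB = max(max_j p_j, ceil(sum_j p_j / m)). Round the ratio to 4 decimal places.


LPT order: [12, 11, 10, 8]
Machine loads after assignment: [12, 11, 10, 8]
LPT makespan = 12
Lower bound = max(max_job, ceil(total/4)) = max(12, 11) = 12
Ratio = 12 / 12 = 1.0

1.0


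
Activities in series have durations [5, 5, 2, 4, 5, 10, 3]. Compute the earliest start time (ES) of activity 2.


Activity 2 starts after activities 1 through 1 complete.
Predecessor durations: [5]
ES = 5 = 5

5


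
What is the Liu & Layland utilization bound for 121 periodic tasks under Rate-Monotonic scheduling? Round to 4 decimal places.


Compute 2^(1/121) = 1.0057449283
Subtract 1: 1.0057449283 - 1 = 0.0057449283
Multiply by n: 121 * 0.0057449283 = 0.6951363243
Round to 4 dp: 0.6951

0.6951


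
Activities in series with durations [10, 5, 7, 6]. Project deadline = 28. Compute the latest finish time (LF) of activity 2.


LF(activity 2) = deadline - sum of successor durations
Successors: activities 3 through 4 with durations [7, 6]
Sum of successor durations = 13
LF = 28 - 13 = 15

15


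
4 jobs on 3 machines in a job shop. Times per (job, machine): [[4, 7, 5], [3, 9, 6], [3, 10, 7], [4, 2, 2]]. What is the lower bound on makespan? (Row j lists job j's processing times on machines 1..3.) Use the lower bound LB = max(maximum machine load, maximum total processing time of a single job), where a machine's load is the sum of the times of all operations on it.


Machine loads:
  Machine 1: 4 + 3 + 3 + 4 = 14
  Machine 2: 7 + 9 + 10 + 2 = 28
  Machine 3: 5 + 6 + 7 + 2 = 20
Max machine load = 28
Job totals:
  Job 1: 16
  Job 2: 18
  Job 3: 20
  Job 4: 8
Max job total = 20
Lower bound = max(28, 20) = 28

28


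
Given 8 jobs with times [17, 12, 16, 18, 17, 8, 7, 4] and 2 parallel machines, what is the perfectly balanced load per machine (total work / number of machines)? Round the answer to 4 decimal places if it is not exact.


Total processing time = 17 + 12 + 16 + 18 + 17 + 8 + 7 + 4 = 99
Number of machines = 2
Ideal balanced load = 99 / 2 = 49.5

49.5


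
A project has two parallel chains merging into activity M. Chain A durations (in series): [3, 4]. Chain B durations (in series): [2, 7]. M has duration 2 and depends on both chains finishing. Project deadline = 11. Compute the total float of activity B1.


Forward pass: ES(B1) = sum of predecessors on chain B = 0
EF = ES + duration = 0 + 2 = 2
Backward pass: LF(M) = deadline = 11; LS(M) = 11 - 2 = 9
LF(B1) = LS(M) - sum(successors on chain B) = 9 - 7 = 2
LS = LF - duration = 2 - 2 = 0
Total float = LS - ES = 0 - 0 = 0

0


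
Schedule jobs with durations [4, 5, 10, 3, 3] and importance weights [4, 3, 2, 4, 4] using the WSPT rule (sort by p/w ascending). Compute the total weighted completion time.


Compute p/w ratios and sort ascending (WSPT): [(3, 4), (3, 4), (4, 4), (5, 3), (10, 2)]
Compute weighted completion times:
  Job (p=3,w=4): C=3, w*C=4*3=12
  Job (p=3,w=4): C=6, w*C=4*6=24
  Job (p=4,w=4): C=10, w*C=4*10=40
  Job (p=5,w=3): C=15, w*C=3*15=45
  Job (p=10,w=2): C=25, w*C=2*25=50
Total weighted completion time = 171

171


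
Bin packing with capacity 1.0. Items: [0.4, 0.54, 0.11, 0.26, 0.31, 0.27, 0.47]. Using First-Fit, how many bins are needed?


Place items sequentially using First-Fit:
  Item 0.4 -> new Bin 1
  Item 0.54 -> Bin 1 (now 0.94)
  Item 0.11 -> new Bin 2
  Item 0.26 -> Bin 2 (now 0.37)
  Item 0.31 -> Bin 2 (now 0.68)
  Item 0.27 -> Bin 2 (now 0.95)
  Item 0.47 -> new Bin 3
Total bins used = 3

3
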